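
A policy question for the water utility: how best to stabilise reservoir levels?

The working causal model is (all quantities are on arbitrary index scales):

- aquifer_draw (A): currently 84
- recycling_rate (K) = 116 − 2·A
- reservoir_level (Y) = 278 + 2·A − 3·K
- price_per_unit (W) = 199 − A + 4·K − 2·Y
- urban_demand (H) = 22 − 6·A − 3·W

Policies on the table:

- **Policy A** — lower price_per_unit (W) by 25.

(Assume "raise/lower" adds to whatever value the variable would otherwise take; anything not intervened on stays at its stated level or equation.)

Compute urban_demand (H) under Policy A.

3484

Policy A (W − 25):
  A = 84
  K = 116 − 2·84 = -52
  Y = 278 + 2·84 − 3·(-52) = 602
  W = 199 − 84 + 4·(-52) − 2·602 (−25 from intervention) = -1322
  H = 22 − 6·84 − 3·(-1322) = 3484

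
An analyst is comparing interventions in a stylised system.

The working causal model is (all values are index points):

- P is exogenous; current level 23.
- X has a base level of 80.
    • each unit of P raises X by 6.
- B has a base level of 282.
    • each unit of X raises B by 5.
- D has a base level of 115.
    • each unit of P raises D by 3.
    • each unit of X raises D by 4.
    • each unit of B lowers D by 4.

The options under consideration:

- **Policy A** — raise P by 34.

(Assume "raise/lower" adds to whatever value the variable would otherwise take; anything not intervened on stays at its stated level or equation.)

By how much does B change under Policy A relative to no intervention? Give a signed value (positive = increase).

Baseline:
  P = 23
  X = 80 + 6·23 = 218
  B = 282 + 5·218 = 1372
Policy A (P + 34):
  P = 23 + 34 = 57
  X = 80 + 6·57 = 422
  B = 282 + 5·422 = 2392
Change in B: 2392 − 1372 = 1020

1020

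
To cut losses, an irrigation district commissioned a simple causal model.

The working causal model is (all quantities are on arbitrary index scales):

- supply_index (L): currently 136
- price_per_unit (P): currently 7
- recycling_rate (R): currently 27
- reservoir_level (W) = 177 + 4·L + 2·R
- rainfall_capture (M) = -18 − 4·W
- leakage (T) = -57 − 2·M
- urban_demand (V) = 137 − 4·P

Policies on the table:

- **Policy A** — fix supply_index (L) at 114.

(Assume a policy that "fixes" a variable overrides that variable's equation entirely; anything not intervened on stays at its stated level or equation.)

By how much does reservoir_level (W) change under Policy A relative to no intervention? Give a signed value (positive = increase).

-88

Baseline:
  L = 136
  R = 27
  W = 177 + 4·136 + 2·27 = 775
Policy A (L := 114):
  L = 114
  R = 27
  W = 177 + 4·114 + 2·27 = 687
Change in W: 687 − 775 = -88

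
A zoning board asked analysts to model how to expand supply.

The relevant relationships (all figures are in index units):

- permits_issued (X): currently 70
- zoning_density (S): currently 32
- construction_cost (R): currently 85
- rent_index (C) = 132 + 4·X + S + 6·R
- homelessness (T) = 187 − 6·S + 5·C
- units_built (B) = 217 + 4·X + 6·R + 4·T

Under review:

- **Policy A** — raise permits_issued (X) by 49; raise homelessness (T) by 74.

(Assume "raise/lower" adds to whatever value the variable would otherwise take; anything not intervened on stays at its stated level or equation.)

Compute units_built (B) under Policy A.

Policy A (X + 49, T + 74):
  X = 70 + 49 = 119
  S = 32
  R = 85
  C = 132 + 4·119 + 32 + 6·85 = 1150
  T = 187 − 6·32 + 5·1150 (+74 from intervention) = 5819
  B = 217 + 4·119 + 6·85 + 4·5819 = 24479

24479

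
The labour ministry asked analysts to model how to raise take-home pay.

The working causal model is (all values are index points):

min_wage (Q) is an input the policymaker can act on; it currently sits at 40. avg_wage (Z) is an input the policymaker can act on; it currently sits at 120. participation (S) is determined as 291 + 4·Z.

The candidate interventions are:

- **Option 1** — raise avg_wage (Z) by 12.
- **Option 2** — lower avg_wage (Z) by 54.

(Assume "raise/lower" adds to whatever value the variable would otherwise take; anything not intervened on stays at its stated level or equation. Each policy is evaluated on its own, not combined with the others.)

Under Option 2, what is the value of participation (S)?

Option 2 (Z − 54):
  Z = 120 − 54 = 66
  S = 291 + 4·66 = 555

555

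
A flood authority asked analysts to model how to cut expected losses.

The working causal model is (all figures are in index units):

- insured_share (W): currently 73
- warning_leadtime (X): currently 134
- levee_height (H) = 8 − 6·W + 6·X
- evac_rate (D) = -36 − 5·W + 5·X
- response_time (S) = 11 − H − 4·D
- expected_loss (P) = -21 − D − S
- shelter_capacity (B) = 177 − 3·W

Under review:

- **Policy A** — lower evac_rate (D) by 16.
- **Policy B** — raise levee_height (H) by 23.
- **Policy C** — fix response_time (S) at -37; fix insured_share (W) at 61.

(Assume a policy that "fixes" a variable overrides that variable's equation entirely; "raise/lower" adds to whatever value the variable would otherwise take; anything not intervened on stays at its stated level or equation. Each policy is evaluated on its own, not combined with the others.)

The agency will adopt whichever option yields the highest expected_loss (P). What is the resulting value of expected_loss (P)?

Policy A (D − 16):
  W = 73
  X = 134
  H = 8 − 6·73 + 6·134 = 374
  D = -36 − 5·73 + 5·134 (−16 from intervention) = 253
  S = 11 − 374 − 4·253 = -1375
  P = -21 − 253 − (-1375) = 1101
Policy B (H + 23):
  W = 73
  X = 134
  H = 8 − 6·73 + 6·134 (+23 from intervention) = 397
  D = -36 − 5·73 + 5·134 = 269
  S = 11 − 397 − 4·269 = -1462
  P = -21 − 269 − (-1462) = 1172
Policy C (S := -37, W := 61):
  W = 61
  X = 134
  H = 8 − 6·61 + 6·134 = 446
  D = -36 − 5·61 + 5·134 = 329
  S = -37
  P = -21 − 329 − (-37) = -313
Comparing — Policy A: P=1101, Policy B: P=1172, Policy C: P=-313. Highest is 1172 (Policy B).

1172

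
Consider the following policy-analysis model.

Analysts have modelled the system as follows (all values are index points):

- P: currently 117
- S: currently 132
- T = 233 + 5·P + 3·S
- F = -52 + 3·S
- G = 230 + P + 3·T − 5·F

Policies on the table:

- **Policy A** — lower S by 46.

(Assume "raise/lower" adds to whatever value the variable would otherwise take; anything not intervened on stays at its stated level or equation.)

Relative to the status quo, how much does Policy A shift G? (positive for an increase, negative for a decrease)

276

Baseline:
  P = 117
  S = 132
  T = 233 + 5·117 + 3·132 = 1214
  F = -52 + 3·132 = 344
  G = 230 + 117 + 3·1214 − 5·344 = 2269
Policy A (S − 46):
  P = 117
  S = 132 − 46 = 86
  T = 233 + 5·117 + 3·86 = 1076
  F = -52 + 3·86 = 206
  G = 230 + 117 + 3·1076 − 5·206 = 2545
Change in G: 2545 − 2269 = 276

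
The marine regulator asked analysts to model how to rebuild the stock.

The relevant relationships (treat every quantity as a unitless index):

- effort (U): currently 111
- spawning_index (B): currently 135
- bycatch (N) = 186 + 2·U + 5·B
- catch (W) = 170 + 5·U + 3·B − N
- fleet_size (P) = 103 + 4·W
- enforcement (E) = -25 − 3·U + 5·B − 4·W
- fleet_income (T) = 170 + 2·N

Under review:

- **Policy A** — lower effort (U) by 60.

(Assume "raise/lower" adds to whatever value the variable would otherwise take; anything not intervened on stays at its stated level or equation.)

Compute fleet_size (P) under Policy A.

-429

Policy A (U − 60):
  U = 111 − 60 = 51
  B = 135
  N = 186 + 2·51 + 5·135 = 963
  W = 170 + 5·51 + 3·135 − 963 = -133
  P = 103 + 4·(-133) = -429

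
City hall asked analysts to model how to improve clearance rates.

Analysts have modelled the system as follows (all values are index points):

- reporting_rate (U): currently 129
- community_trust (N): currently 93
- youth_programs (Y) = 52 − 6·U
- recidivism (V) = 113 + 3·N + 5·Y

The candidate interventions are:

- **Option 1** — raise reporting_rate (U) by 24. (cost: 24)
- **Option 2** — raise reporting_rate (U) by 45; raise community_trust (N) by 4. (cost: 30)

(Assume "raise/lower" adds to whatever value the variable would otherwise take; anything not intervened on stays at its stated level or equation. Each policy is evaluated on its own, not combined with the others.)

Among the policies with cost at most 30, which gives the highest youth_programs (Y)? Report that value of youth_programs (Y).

Option 1 (U + 24):
  U = 129 + 24 = 153
  Y = 52 − 6·153 = -866
Option 2 (U + 45, N + 4):
  U = 129 + 45 = 174
  Y = 52 − 6·174 = -992
Comparing — Option 1: Y=-866, Option 2: Y=-992. Highest is -866 (Option 1).

-866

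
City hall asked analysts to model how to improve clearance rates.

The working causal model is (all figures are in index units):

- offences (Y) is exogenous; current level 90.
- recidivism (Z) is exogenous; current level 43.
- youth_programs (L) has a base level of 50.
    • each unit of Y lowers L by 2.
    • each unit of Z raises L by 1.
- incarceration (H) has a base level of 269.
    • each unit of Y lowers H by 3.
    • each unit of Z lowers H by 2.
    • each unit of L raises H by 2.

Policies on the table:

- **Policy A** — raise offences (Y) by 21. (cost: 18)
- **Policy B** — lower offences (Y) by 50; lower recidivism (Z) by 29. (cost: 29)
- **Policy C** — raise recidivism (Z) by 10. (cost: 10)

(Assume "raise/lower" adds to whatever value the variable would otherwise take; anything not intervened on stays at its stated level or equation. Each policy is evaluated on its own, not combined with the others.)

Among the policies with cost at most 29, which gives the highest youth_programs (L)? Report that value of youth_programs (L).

-16

Policy A (Y + 21):
  Y = 90 + 21 = 111
  Z = 43
  L = 50 − 2·111 + 43 = -129
Policy B (Y − 50, Z − 29):
  Y = 90 − 50 = 40
  Z = 43 − 29 = 14
  L = 50 − 2·40 + 14 = -16
Policy C (Z + 10):
  Y = 90
  Z = 43 + 10 = 53
  L = 50 − 2·90 + 53 = -77
Comparing — Policy A: L=-129, Policy B: L=-16, Policy C: L=-77. Highest is -16 (Policy B).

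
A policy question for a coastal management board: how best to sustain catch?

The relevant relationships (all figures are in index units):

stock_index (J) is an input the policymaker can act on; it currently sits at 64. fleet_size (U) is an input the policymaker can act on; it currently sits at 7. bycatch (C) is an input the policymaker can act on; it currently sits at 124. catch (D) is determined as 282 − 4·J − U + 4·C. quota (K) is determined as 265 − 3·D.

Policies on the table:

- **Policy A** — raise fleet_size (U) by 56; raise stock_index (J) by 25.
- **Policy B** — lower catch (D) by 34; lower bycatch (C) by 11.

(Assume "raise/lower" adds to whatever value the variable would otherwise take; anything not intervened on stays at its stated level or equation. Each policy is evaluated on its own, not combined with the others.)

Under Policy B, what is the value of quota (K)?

Policy B (D − 34, C − 11):
  J = 64
  U = 7
  C = 124 − 11 = 113
  D = 282 − 4·64 − 7 + 4·113 (−34 from intervention) = 437
  K = 265 − 3·437 = -1046

-1046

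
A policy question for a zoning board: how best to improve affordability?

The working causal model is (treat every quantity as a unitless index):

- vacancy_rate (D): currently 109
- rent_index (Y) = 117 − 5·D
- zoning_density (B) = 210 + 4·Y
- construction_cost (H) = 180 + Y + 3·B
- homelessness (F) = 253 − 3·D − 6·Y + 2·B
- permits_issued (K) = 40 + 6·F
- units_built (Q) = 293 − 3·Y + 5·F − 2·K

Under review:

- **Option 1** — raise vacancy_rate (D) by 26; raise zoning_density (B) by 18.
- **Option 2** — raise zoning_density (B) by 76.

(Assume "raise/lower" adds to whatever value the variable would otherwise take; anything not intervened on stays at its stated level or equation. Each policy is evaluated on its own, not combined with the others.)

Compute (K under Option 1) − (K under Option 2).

Option 1 (D + 26, B + 18):
  D = 109 + 26 = 135
  Y = 117 − 5·135 = -558
  B = 210 + 4·(-558) (+18 from intervention) = -2004
  F = 253 − 3·135 − 6·(-558) + 2·(-2004) = -812
  K = 40 + 6·(-812) = -4832
Option 2 (B + 76):
  D = 109
  Y = 117 − 5·109 = -428
  B = 210 + 4·(-428) (+76 from intervention) = -1426
  F = 253 − 3·109 − 6·(-428) + 2·(-1426) = -358
  K = 40 + 6·(-358) = -2108
K: -4832 − (-2108) = -2724

-2724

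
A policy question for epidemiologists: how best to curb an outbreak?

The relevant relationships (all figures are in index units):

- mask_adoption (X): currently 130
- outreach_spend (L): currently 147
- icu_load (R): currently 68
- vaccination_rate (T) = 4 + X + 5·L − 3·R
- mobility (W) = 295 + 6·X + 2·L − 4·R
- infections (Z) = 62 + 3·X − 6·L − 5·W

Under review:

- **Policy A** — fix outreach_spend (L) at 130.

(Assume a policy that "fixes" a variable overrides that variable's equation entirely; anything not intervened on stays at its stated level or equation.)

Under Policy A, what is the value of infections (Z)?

-5643

Policy A (L := 130):
  X = 130
  L = 130
  R = 68
  W = 295 + 6·130 + 2·130 − 4·68 = 1063
  Z = 62 + 3·130 − 6·130 − 5·1063 = -5643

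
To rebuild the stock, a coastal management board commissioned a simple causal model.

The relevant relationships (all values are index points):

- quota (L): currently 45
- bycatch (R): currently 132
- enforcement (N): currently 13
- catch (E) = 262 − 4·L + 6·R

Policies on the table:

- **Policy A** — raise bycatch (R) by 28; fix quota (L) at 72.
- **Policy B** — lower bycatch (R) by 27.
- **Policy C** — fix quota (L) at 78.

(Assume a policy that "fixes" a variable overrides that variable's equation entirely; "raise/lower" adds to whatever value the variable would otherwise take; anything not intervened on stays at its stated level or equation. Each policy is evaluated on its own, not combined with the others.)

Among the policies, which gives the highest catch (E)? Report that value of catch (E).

Policy A (R + 28, L := 72):
  L = 72
  R = 132 + 28 = 160
  E = 262 − 4·72 + 6·160 = 934
Policy B (R − 27):
  L = 45
  R = 132 − 27 = 105
  E = 262 − 4·45 + 6·105 = 712
Policy C (L := 78):
  L = 78
  R = 132
  E = 262 − 4·78 + 6·132 = 742
Comparing — Policy A: E=934, Policy B: E=712, Policy C: E=742. Highest is 934 (Policy A).

934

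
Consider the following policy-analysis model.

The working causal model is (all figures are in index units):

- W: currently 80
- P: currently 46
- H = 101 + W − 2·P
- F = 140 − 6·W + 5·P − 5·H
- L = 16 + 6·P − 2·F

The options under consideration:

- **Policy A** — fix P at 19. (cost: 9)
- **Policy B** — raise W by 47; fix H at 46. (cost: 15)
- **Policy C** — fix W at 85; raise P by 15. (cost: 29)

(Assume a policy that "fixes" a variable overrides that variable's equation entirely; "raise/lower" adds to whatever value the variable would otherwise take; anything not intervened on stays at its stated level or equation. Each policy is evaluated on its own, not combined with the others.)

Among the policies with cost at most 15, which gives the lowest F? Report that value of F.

Policy A (P := 19):
  W = 80
  P = 19
  H = 101 + 80 − 2·19 = 143
  F = 140 − 6·80 + 5·19 − 5·143 = -960
Policy B (W + 47, H := 46):
  W = 80 + 47 = 127
  P = 46
  H = 46
  F = 140 − 6·127 + 5·46 − 5·46 = -622
Comparing — Policy A: F=-960, Policy B: F=-622. Lowest is -960 (Policy A).

-960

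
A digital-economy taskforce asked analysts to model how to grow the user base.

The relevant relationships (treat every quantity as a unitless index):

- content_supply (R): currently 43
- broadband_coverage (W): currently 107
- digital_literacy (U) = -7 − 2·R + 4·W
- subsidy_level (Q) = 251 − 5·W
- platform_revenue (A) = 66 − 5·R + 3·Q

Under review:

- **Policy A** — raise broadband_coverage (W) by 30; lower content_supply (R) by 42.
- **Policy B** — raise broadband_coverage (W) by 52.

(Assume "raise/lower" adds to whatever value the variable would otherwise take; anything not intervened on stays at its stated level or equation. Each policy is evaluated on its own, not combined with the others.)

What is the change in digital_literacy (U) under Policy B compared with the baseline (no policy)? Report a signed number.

208

Baseline:
  R = 43
  W = 107
  U = -7 − 2·43 + 4·107 = 335
Policy B (W + 52):
  R = 43
  W = 107 + 52 = 159
  U = -7 − 2·43 + 4·159 = 543
Change in U: 543 − 335 = 208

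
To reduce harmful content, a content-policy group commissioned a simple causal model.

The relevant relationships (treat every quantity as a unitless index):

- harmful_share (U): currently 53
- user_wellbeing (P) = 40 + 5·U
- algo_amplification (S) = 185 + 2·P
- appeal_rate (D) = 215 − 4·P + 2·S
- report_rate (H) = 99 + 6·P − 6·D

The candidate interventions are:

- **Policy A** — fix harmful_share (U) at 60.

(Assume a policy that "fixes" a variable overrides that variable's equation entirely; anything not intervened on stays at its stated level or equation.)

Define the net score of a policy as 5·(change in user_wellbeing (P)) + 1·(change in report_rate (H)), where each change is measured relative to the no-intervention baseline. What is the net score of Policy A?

Baseline:
  U = 53
  P = 40 + 5·53 = 305
  S = 185 + 2·305 = 795
  D = 215 − 4·305 + 2·795 = 585
  H = 99 + 6·305 − 6·585 = -1581
Policy A (U := 60):
  U = 60
  P = 40 + 5·60 = 340
  S = 185 + 2·340 = 865
  D = 215 − 4·340 + 2·865 = 585
  H = 99 + 6·340 − 6·585 = -1371
ΔP = 340 − 305 = 35; ΔH = -1371 − (-1581) = 210
Score = 5·35 + 1·210 = 385

385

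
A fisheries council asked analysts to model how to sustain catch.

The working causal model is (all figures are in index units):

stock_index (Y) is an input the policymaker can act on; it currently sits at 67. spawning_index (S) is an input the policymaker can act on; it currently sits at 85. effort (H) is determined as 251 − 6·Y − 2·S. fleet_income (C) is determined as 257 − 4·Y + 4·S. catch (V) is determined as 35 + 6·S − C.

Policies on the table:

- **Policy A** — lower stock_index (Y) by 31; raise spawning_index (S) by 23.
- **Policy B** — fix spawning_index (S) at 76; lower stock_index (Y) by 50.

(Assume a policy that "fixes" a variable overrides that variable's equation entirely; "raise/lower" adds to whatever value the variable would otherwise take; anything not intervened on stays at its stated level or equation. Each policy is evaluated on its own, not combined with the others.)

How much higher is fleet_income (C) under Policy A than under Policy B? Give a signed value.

52

Policy A (Y − 31, S + 23):
  Y = 67 − 31 = 36
  S = 85 + 23 = 108
  C = 257 − 4·36 + 4·108 = 545
Policy B (S := 76, Y − 50):
  Y = 67 − 50 = 17
  S = 76
  C = 257 − 4·17 + 4·76 = 493
C: 545 − 493 = 52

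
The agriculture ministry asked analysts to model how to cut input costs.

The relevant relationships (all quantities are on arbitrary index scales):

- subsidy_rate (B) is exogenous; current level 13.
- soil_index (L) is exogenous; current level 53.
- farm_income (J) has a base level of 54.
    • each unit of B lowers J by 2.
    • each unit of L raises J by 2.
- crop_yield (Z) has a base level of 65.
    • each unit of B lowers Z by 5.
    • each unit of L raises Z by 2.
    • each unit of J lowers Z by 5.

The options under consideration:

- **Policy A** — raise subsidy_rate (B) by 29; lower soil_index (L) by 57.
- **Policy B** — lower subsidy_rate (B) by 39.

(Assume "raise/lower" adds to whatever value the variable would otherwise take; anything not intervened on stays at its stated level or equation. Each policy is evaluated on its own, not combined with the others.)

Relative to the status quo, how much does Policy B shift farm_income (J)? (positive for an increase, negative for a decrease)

Baseline:
  B = 13
  L = 53
  J = 54 − 2·13 + 2·53 = 134
Policy B (B − 39):
  B = 13 − 39 = -26
  L = 53
  J = 54 − 2·(-26) + 2·53 = 212
Change in J: 212 − 134 = 78

78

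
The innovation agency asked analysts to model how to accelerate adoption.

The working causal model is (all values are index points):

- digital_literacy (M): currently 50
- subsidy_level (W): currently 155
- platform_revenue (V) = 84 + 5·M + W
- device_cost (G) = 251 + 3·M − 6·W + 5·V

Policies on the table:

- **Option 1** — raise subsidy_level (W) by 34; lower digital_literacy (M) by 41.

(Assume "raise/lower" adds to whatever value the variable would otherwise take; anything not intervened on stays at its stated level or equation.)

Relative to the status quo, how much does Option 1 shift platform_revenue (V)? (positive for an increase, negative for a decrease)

Baseline:
  M = 50
  W = 155
  V = 84 + 5·50 + 155 = 489
Option 1 (W + 34, M − 41):
  M = 50 − 41 = 9
  W = 155 + 34 = 189
  V = 84 + 5·9 + 189 = 318
Change in V: 318 − 489 = -171

-171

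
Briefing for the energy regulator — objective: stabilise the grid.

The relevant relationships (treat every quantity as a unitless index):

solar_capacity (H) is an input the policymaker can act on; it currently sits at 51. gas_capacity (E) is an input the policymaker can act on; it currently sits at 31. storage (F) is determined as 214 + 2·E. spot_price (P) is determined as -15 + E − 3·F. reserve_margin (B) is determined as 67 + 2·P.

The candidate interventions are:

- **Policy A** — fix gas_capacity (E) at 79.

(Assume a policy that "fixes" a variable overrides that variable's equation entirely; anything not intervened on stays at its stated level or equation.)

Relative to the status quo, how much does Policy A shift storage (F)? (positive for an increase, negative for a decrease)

Baseline:
  E = 31
  F = 214 + 2·31 = 276
Policy A (E := 79):
  E = 79
  F = 214 + 2·79 = 372
Change in F: 372 − 276 = 96

96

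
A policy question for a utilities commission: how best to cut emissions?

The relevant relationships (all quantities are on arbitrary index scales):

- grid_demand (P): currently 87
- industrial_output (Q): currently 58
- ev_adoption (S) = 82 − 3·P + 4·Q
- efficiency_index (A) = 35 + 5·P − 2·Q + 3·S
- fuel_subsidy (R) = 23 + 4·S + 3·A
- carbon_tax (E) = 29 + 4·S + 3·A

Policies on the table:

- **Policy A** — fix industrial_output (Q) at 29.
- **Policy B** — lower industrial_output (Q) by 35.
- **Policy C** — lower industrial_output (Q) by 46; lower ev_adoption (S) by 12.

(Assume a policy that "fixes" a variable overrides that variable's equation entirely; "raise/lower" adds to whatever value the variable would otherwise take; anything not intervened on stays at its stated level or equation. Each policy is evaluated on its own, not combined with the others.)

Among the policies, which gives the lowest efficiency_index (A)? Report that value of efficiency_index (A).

Policy A (Q := 29):
  P = 87
  Q = 29
  S = 82 − 3·87 + 4·29 = -63
  A = 35 + 5·87 − 2·29 + 3·(-63) = 223
Policy B (Q − 35):
  P = 87
  Q = 58 − 35 = 23
  S = 82 − 3·87 + 4·23 = -87
  A = 35 + 5·87 − 2·23 + 3·(-87) = 163
Policy C (Q − 46, S − 12):
  P = 87
  Q = 58 − 46 = 12
  S = 82 − 3·87 + 4·12 (−12 from intervention) = -143
  A = 35 + 5·87 − 2·12 + 3·(-143) = 17
Comparing — Policy A: A=223, Policy B: A=163, Policy C: A=17. Lowest is 17 (Policy C).

17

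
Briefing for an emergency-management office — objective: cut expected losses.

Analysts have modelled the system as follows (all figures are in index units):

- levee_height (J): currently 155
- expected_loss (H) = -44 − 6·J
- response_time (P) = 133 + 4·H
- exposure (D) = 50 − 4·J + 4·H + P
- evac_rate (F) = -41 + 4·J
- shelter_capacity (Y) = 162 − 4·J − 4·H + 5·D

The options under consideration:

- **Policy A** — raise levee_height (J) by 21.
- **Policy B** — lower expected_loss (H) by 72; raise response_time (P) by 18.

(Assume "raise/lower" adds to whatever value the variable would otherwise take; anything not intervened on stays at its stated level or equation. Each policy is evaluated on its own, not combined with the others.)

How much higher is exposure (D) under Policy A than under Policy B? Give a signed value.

Policy A (J + 21):
  J = 155 + 21 = 176
  H = -44 − 6·176 = -1100
  P = 133 + 4·(-1100) = -4267
  D = 50 − 4·176 + 4·(-1100) + (-4267) = -9321
Policy B (H − 72, P + 18):
  J = 155
  H = -44 − 6·155 (−72 from intervention) = -1046
  P = 133 + 4·(-1046) (+18 from intervention) = -4033
  D = 50 − 4·155 + 4·(-1046) + (-4033) = -8787
D: -9321 − (-8787) = -534

-534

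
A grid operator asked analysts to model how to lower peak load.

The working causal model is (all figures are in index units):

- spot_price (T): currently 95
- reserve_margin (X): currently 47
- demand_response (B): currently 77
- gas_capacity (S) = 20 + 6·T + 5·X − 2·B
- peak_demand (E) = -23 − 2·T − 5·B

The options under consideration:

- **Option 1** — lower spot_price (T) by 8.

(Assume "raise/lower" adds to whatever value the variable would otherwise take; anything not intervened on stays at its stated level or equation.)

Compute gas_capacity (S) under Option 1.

623

Option 1 (T − 8):
  T = 95 − 8 = 87
  X = 47
  B = 77
  S = 20 + 6·87 + 5·47 − 2·77 = 623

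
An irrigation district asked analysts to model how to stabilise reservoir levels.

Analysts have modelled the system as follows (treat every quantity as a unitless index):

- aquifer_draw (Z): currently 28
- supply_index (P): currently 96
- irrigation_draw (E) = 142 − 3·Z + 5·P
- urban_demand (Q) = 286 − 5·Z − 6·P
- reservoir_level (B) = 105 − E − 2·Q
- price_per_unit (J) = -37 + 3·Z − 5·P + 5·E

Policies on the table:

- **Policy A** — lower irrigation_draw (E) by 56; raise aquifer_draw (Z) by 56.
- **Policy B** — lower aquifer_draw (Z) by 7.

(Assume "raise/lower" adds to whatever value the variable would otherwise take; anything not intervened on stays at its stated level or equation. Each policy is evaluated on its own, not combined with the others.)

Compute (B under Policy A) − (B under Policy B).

Policy A (E − 56, Z + 56):
  Z = 28 + 56 = 84
  P = 96
  E = 142 − 3·84 + 5·96 (−56 from intervention) = 314
  Q = 286 − 5·84 − 6·96 = -710
  B = 105 − 314 − 2·(-710) = 1211
Policy B (Z − 7):
  Z = 28 − 7 = 21
  P = 96
  E = 142 − 3·21 + 5·96 = 559
  Q = 286 − 5·21 − 6·96 = -395
  B = 105 − 559 − 2·(-395) = 336
B: 1211 − 336 = 875

875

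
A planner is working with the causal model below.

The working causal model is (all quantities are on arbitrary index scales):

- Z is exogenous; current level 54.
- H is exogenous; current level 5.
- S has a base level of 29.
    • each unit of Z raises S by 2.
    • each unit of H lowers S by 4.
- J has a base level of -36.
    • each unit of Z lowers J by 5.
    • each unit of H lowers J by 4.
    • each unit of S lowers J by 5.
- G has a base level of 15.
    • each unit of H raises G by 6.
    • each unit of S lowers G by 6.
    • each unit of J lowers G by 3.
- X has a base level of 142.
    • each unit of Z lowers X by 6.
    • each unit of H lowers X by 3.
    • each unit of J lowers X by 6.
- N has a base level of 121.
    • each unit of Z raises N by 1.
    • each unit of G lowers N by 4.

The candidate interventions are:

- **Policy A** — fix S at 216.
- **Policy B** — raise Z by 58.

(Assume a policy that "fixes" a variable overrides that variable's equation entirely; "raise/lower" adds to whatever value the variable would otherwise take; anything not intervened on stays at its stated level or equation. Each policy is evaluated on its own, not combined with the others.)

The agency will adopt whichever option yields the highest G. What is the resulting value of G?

Policy A (S := 216):
  Z = 54
  H = 5
  S = 216
  J = -36 − 5·54 − 4·5 − 5·216 = -1406
  G = 15 + 6·5 − 6·216 − 3·(-1406) = 2967
Policy B (Z + 58):
  Z = 54 + 58 = 112
  H = 5
  S = 29 + 2·112 − 4·5 = 233
  J = -36 − 5·112 − 4·5 − 5·233 = -1781
  G = 15 + 6·5 − 6·233 − 3·(-1781) = 3990
Comparing — Policy A: G=2967, Policy B: G=3990. Highest is 3990 (Policy B).

3990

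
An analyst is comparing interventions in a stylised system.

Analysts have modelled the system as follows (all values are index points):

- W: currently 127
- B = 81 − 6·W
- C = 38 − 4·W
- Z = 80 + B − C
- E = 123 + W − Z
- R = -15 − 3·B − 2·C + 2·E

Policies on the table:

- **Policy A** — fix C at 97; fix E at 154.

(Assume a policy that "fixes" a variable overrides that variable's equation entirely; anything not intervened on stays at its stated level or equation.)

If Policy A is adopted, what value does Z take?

-698

Policy A (C := 97, E := 154):
  W = 127
  B = 81 − 6·127 = -681
  C = 97
  Z = 80 + (-681) − 97 = -698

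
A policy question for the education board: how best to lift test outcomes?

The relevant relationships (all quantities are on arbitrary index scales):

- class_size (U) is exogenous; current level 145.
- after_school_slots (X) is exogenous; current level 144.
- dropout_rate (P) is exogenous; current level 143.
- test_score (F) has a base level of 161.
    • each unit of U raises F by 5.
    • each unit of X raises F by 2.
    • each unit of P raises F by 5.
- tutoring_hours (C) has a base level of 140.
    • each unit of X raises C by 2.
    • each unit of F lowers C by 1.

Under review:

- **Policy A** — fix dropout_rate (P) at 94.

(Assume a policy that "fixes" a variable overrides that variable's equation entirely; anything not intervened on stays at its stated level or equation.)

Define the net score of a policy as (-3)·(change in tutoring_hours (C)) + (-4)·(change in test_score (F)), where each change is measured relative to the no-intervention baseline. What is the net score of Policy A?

245

Baseline:
  U = 145
  X = 144
  P = 143
  F = 161 + 5·145 + 2·144 + 5·143 = 1889
  C = 140 + 2·144 − 1889 = -1461
Policy A (P := 94):
  U = 145
  X = 144
  P = 94
  F = 161 + 5·145 + 2·144 + 5·94 = 1644
  C = 140 + 2·144 − 1644 = -1216
ΔC = -1216 − (-1461) = 245; ΔF = 1644 − 1889 = -245
Score = (-3)·245 + (-4)·(-245) = 245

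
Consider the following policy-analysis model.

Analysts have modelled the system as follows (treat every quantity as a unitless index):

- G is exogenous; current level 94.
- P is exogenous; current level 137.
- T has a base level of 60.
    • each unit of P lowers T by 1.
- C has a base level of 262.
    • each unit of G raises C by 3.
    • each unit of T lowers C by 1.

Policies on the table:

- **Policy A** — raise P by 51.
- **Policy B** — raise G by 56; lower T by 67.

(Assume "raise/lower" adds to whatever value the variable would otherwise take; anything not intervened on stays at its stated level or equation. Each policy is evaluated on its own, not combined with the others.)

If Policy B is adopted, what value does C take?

856

Policy B (G + 56, T − 67):
  G = 94 + 56 = 150
  P = 137
  T = 60 − 137 (−67 from intervention) = -144
  C = 262 + 3·150 − (-144) = 856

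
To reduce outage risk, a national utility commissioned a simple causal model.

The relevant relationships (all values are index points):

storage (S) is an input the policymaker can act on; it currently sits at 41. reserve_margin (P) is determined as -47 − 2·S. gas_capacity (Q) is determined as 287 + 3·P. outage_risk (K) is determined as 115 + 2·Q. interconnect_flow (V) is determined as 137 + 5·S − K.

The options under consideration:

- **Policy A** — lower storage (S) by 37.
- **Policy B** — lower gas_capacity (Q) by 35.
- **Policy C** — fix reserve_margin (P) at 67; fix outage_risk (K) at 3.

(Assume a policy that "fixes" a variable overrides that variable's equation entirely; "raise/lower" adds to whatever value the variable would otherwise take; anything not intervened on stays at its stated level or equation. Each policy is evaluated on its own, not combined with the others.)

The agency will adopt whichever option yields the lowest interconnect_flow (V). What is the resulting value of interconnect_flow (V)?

Policy A (S − 37):
  S = 41 − 37 = 4
  P = -47 − 2·4 = -55
  Q = 287 + 3·(-55) = 122
  K = 115 + 2·122 = 359
  V = 137 + 5·4 − 359 = -202
Policy B (Q − 35):
  S = 41
  P = -47 − 2·41 = -129
  Q = 287 + 3·(-129) (−35 from intervention) = -135
  K = 115 + 2·(-135) = -155
  V = 137 + 5·41 − (-155) = 497
Policy C (P := 67, K := 3):
  S = 41
  P = 67
  Q = 287 + 3·67 = 488
  K = 3
  V = 137 + 5·41 − 3 = 339
Comparing — Policy A: V=-202, Policy B: V=497, Policy C: V=339. Lowest is -202 (Policy A).

-202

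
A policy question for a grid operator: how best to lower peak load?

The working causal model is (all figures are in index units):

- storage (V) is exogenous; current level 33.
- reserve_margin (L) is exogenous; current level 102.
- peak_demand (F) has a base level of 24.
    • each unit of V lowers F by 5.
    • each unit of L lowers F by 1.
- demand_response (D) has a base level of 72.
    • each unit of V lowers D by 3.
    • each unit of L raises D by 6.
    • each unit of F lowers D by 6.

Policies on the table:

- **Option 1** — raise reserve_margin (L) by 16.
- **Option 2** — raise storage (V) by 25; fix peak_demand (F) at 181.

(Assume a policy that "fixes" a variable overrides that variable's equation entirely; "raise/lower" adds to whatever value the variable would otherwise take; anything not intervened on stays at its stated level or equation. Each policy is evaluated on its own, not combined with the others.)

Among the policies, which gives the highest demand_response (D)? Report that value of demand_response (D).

Option 1 (L + 16):
  V = 33
  L = 102 + 16 = 118
  F = 24 − 5·33 − 118 = -259
  D = 72 − 3·33 + 6·118 − 6·(-259) = 2235
Option 2 (V + 25, F := 181):
  V = 33 + 25 = 58
  L = 102
  F = 181
  D = 72 − 3·58 + 6·102 − 6·181 = -576
Comparing — Option 1: D=2235, Option 2: D=-576. Highest is 2235 (Option 1).

2235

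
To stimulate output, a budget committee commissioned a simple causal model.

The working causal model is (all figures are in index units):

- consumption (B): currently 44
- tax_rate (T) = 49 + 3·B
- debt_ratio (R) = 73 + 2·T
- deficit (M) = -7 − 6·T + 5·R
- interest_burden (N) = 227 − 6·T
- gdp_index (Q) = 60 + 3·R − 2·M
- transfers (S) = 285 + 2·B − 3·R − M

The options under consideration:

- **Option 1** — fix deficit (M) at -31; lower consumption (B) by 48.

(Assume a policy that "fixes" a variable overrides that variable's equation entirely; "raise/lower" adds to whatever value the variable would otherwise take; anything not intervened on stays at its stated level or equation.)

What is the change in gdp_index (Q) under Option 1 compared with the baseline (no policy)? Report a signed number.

Baseline:
  B = 44
  T = 49 + 3·44 = 181
  R = 73 + 2·181 = 435
  M = -7 − 6·181 + 5·435 = 1082
  Q = 60 + 3·435 − 2·1082 = -799
Option 1 (M := -31, B − 48):
  B = 44 − 48 = -4
  T = 49 + 3·(-4) = 37
  R = 73 + 2·37 = 147
  M = -31
  Q = 60 + 3·147 − 2·(-31) = 563
Change in Q: 563 − (-799) = 1362

1362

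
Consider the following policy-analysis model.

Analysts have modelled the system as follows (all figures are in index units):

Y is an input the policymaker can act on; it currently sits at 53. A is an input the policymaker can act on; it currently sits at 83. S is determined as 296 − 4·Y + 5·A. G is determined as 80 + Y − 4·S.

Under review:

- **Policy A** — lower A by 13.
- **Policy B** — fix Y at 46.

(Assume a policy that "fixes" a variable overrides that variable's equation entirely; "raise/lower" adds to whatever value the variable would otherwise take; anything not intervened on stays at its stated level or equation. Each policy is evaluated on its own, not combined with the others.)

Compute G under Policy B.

Policy B (Y := 46):
  Y = 46
  A = 83
  S = 296 − 4·46 + 5·83 = 527
  G = 80 + 46 − 4·527 = -1982

-1982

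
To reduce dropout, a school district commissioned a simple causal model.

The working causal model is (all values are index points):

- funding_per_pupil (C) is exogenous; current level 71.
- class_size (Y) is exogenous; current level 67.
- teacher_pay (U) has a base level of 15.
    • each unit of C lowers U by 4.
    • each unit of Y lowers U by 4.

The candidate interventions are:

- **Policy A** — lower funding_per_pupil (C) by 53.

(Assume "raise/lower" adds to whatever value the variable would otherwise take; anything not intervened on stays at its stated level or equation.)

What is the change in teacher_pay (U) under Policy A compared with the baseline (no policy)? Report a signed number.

212

Baseline:
  C = 71
  Y = 67
  U = 15 − 4·71 − 4·67 = -537
Policy A (C − 53):
  C = 71 − 53 = 18
  Y = 67
  U = 15 − 4·18 − 4·67 = -325
Change in U: -325 − (-537) = 212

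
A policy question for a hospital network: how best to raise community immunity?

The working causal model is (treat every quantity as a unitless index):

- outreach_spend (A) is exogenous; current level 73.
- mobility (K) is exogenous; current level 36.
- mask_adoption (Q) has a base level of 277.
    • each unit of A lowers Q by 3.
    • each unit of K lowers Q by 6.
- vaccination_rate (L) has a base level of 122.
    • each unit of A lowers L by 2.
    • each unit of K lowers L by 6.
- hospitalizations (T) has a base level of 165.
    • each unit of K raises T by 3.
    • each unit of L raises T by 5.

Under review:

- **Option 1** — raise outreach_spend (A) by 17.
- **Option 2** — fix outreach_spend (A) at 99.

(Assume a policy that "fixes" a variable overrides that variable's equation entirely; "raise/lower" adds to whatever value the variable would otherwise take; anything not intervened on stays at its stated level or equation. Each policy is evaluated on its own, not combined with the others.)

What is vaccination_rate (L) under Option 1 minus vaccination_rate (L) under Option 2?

Option 1 (A + 17):
  A = 73 + 17 = 90
  K = 36
  L = 122 − 2·90 − 6·36 = -274
Option 2 (A := 99):
  A = 99
  K = 36
  L = 122 − 2·99 − 6·36 = -292
L: -274 − (-292) = 18

18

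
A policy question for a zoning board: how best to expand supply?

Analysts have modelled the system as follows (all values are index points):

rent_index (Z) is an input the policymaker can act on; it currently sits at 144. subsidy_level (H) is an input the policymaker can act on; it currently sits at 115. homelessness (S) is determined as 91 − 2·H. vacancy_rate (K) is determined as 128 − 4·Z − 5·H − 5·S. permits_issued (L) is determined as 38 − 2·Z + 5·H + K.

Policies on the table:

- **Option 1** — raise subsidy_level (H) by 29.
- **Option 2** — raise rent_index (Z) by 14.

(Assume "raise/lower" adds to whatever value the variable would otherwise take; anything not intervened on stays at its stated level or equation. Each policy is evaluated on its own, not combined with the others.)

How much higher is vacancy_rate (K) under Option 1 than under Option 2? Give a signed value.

Option 1 (H + 29):
  Z = 144
  H = 115 + 29 = 144
  S = 91 − 2·144 = -197
  K = 128 − 4·144 − 5·144 − 5·(-197) = -183
Option 2 (Z + 14):
  Z = 144 + 14 = 158
  H = 115
  S = 91 − 2·115 = -139
  K = 128 − 4·158 − 5·115 − 5·(-139) = -384
K: -183 − (-384) = 201

201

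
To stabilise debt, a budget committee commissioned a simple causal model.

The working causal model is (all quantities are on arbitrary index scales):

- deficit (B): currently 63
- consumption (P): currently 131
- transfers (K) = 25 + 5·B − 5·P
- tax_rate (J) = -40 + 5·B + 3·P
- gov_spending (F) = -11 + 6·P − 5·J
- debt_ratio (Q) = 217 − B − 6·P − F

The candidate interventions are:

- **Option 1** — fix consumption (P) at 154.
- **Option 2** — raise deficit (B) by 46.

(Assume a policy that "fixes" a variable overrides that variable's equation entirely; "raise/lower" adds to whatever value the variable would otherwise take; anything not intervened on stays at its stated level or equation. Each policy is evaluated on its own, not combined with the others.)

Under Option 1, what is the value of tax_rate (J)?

737

Option 1 (P := 154):
  B = 63
  P = 154
  J = -40 + 5·63 + 3·154 = 737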